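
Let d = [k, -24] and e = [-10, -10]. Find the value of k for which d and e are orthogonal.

d · e = k·(-10) + (-24)·(-10) = 240 - 10k
Set equal to 0: -10k = -240, so k = 24.

24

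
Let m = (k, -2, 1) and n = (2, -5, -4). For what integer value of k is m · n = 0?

-3

m · n = k·2 + (-2)·(-5) + 1·(-4) = 6 + 2k
Set equal to 0: 2k = -6, so k = -3.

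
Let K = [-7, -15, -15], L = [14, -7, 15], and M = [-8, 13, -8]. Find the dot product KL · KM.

KL = L − K = (21, 8, 30)
KM = M − K = (-1, 28, 7)
KL · KM = 21·(-1) + 8·28 + 30·7 = -21 + 224 + 210 = 413

413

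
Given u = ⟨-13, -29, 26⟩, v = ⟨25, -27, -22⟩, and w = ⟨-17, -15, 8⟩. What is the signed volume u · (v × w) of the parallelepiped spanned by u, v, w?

-19632

v × w:
i: (-27)·8 - (-22)·(-15) = -216 - 330 = -546
j: (-22)·(-17) - 25·8 = 374 - 200 = 174
k: 25·(-15) - (-27)·(-17) = -375 - 459 = -834
v × w = (-546, 174, -834)
u · (v × w) = (-13)·(-546) + (-29)·174 + 26·(-834) = 7098 - 5046 - 21684 = -19632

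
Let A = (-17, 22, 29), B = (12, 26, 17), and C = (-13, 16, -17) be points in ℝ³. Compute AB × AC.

AB = (29, 4, -12)
AC = (4, -6, -46)
i: 4·(-46) - (-12)·(-6) = -184 - 72 = -256
j: (-12)·4 - 29·(-46) = -48 - (-1334) = 1286
k: 29·(-6) - 4·4 = -174 - 16 = -190
AB × AC = (-256, 1286, -190)

(-256, 1286, -190)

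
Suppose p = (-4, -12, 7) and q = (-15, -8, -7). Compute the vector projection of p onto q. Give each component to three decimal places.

p · q = (-4)·(-15) + (-12)·(-8) + 7·(-7) = 60 + 96 - 49 = 107
|q|² = 225 + 64 + 49 = 338
proj_q p = (107/338) · (-15, -8, -7) ≈ (-4.749, -2.533, -2.216)

(-4.749, -2.533, -2.216)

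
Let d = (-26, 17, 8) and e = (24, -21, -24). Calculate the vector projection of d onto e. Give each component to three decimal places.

d · e = (-26)·24 + 17·(-21) + 8·(-24) = -624 - 357 - 192 = -1173
|e|² = 576 + 441 + 576 = 1593
proj_e d = (-1173/1593) · (24, -21, -24) ≈ (-17.672, 15.463, 17.672)

(-17.672, 15.463, 17.672)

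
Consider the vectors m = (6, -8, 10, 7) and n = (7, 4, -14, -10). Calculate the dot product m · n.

m · n = 6·7 + (-8)·4 + 10·(-14) + 7·(-10) = 42 - 32 - 140 - 70 = -200

-200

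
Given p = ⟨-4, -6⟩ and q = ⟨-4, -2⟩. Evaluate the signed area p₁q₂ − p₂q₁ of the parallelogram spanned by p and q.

(-4)·(-2) - (-6)·(-4) = 8 - 24 = -16

-16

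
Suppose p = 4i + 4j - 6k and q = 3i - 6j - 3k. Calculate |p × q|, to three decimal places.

i: 4·(-3) - (-6)·(-6) = -12 - 36 = -48
j: (-6)·3 - 4·(-3) = -18 - (-12) = -6
k: 4·(-6) - 4·3 = -24 - 12 = -36
p × q = (-48, -6, -36)
|p × q| = √((-48)² + (-6)² + (-36)²) = √3636 ≈ 60.2993

60.299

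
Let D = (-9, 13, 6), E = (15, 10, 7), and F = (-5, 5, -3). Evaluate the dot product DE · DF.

111

DE = E − D = (24, -3, 1)
DF = F − D = (4, -8, -9)
DE · DF = 24·4 + (-3)·(-8) + 1·(-9) = 96 + 24 - 9 = 111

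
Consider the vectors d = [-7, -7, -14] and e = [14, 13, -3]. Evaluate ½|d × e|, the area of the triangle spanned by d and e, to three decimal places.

i: (-7)·(-3) - (-14)·13 = 21 - (-182) = 203
j: (-14)·14 - (-7)·(-3) = -196 - 21 = -217
k: (-7)·13 - (-7)·14 = -91 - (-98) = 7
d × e = (203, -217, 7)
|d × e| = √(203² + (-217)² + 7²) = √88347 ≈ 297.2322
area = ½ · 297.2322 ≈ 148.616

148.616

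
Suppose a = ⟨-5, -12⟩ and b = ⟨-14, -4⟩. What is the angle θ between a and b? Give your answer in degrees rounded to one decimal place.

51.4

a · b = (-5)·(-14) + (-12)·(-4) = 70 + 48 = 118
|a|² = 25 + 144 = 169,  |a| = √169 ≈ 13.000000
|b|² = 196 + 16 = 212,  |b| = √212 ≈ 14.560220
cos θ = 118 / (13.000000 · 14.560220) ≈ 0.62341
θ = arccos(0.62341) ≈ 51.4°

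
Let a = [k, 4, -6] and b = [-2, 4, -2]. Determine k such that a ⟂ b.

a · b = k·(-2) + 4·4 + (-6)·(-2) = 28 - 2k
Set equal to 0: -2k = -28, so k = 14.

14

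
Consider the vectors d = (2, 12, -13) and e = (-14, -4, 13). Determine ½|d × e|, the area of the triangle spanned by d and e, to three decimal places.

123.240

i: 12·13 - (-13)·(-4) = 156 - 52 = 104
j: (-13)·(-14) - 2·13 = 182 - 26 = 156
k: 2·(-4) - 12·(-14) = -8 - (-168) = 160
d × e = (104, 156, 160)
|d × e| = √(104² + 156² + 160²) = √60752 ≈ 246.4792
area = ½ · 246.4792 ≈ 123.240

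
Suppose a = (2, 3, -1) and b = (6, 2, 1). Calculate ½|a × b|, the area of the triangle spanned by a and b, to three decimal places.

8.441

i: 3·1 - (-1)·2 = 3 - (-2) = 5
j: (-1)·6 - 2·1 = -6 - 2 = -8
k: 2·2 - 3·6 = 4 - 18 = -14
a × b = (5, -8, -14)
|a × b| = √(5² + (-8)² + (-14)²) = √285 ≈ 16.8819
area = ½ · 16.8819 ≈ 8.441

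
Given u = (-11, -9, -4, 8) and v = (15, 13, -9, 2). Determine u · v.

-230

u · v = (-11)·15 + (-9)·13 + (-4)·(-9) + 8·2 = -165 - 117 + 36 + 16 = -230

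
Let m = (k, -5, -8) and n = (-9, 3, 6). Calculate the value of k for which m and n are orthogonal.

-7

m · n = k·(-9) + (-5)·3 + (-8)·6 = -63 - 9k
Set equal to 0: -9k = 63, so k = -7.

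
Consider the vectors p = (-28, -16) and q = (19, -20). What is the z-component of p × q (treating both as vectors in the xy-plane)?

(-28)·(-20) - (-16)·19 = 560 - (-304) = 864

864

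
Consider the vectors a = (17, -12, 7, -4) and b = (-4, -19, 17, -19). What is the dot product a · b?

a · b = 17·(-4) + (-12)·(-19) + 7·17 + (-4)·(-19) = -68 + 228 + 119 + 76 = 355

355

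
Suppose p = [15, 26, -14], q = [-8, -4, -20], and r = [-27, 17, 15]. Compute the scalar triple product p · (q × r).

24776

q × r:
i: (-4)·15 - (-20)·17 = -60 - (-340) = 280
j: (-20)·(-27) - (-8)·15 = 540 - (-120) = 660
k: (-8)·17 - (-4)·(-27) = -136 - 108 = -244
q × r = (280, 660, -244)
p · (q × r) = 15·280 + 26·660 + (-14)·(-244) = 4200 + 17160 + 3416 = 24776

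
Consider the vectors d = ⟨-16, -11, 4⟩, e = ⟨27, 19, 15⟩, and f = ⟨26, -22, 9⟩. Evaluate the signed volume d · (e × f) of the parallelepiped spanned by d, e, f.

e × f:
i: 19·9 - 15·(-22) = 171 - (-330) = 501
j: 15·26 - 27·9 = 390 - 243 = 147
k: 27·(-22) - 19·26 = -594 - 494 = -1088
e × f = (501, 147, -1088)
d · (e × f) = (-16)·501 + (-11)·147 + 4·(-1088) = -8016 - 1617 - 4352 = -13985

-13985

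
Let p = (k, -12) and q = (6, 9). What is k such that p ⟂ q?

p · q = k·6 + (-12)·9 = -108 + 6k
Set equal to 0: 6k = 108, so k = 18.

18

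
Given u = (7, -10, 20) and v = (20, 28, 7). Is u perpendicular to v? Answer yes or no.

yes

u · v = 7·20 + (-10)·28 + 20·7 = 140 - 280 + 140 = 0
Zero, so the vectors are orthogonal.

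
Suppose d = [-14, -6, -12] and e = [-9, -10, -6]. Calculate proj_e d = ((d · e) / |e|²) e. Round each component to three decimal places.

(-10.700, -11.889, -7.134)

d · e = (-14)·(-9) + (-6)·(-10) + (-12)·(-6) = 126 + 60 + 72 = 258
|e|² = 81 + 100 + 36 = 217
proj_e d = (258/217) · (-9, -10, -6) ≈ (-10.700, -11.889, -7.134)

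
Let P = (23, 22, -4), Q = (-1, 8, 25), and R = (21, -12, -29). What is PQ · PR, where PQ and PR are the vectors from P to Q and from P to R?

-201

PQ = Q − P = (-24, -14, 29)
PR = R − P = (-2, -34, -25)
PQ · PR = (-24)·(-2) + (-14)·(-34) + 29·(-25) = 48 + 476 - 725 = -201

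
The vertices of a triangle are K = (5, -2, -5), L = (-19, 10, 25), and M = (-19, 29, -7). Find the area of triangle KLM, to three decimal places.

KL = (-24, 12, 30),  KM = (-24, 31, -2)
i: 12·(-2) - 30·31 = -24 - 930 = -954
j: 30·(-24) - (-24)·(-2) = -720 - 48 = -768
k: (-24)·31 - 12·(-24) = -744 - (-288) = -456
KL × KM = (-954, -768, -456)
|KL × KM| = √1707876 ≈ 1306.8573
area = ½ · 1306.8573 ≈ 653.429

653.429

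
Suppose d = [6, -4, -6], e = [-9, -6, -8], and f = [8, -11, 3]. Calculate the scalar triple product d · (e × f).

-1370

e × f:
i: (-6)·3 - (-8)·(-11) = -18 - 88 = -106
j: (-8)·8 - (-9)·3 = -64 - (-27) = -37
k: (-9)·(-11) - (-6)·8 = 99 - (-48) = 147
e × f = (-106, -37, 147)
d · (e × f) = 6·(-106) + (-4)·(-37) + (-6)·147 = -636 + 148 - 882 = -1370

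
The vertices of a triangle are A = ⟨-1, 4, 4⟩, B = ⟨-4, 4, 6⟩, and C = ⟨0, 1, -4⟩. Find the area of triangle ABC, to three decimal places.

12.258

AB = (-3, 0, 2),  AC = (1, -3, -8)
i: 0·(-8) - 2·(-3) = 0 - (-6) = 6
j: 2·1 - (-3)·(-8) = 2 - 24 = -22
k: (-3)·(-3) - 0·1 = 9 - 0 = 9
AB × AC = (6, -22, 9)
|AB × AC| = √601 ≈ 24.5153
area = ½ · 24.5153 ≈ 12.258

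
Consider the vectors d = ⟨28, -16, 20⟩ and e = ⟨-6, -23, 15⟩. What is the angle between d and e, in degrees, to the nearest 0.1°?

d · e = 28·(-6) + (-16)·(-23) + 20·15 = -168 + 368 + 300 = 500
|d|² = 784 + 256 + 400 = 1440,  |d| = √1440 ≈ 37.947332
|e|² = 36 + 529 + 225 = 790,  |e| = √790 ≈ 28.106939
cos θ = 500 / (37.947332 · 28.106939) ≈ 0.46879
θ = arccos(0.46879) ≈ 62.0°

62.0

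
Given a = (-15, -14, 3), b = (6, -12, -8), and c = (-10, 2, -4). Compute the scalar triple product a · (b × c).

-2740

b × c:
i: (-12)·(-4) - (-8)·2 = 48 - (-16) = 64
j: (-8)·(-10) - 6·(-4) = 80 - (-24) = 104
k: 6·2 - (-12)·(-10) = 12 - 120 = -108
b × c = (64, 104, -108)
a · (b × c) = (-15)·64 + (-14)·104 + 3·(-108) = -960 - 1456 - 324 = -2740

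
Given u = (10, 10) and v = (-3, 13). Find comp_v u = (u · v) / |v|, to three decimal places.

u · v = 10·(-3) + 10·13 = -30 + 130 = 100
|v| = √(9 + 169) = √178 ≈ 13.3417
comp_v u = 100 / √178 ≈ 7.495

7.495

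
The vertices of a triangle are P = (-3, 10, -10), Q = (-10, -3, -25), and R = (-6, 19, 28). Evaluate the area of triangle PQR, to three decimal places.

242.902

PQ = (-7, -13, -15),  PR = (-3, 9, 38)
i: (-13)·38 - (-15)·9 = -494 - (-135) = -359
j: (-15)·(-3) - (-7)·38 = 45 - (-266) = 311
k: (-7)·9 - (-13)·(-3) = -63 - 39 = -102
PQ × PR = (-359, 311, -102)
|PQ × PR| = √236006 ≈ 485.8045
area = ½ · 485.8045 ≈ 242.902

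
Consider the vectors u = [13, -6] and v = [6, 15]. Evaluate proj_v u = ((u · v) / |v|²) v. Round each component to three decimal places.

u · v = 13·6 + (-6)·15 = 78 - 90 = -12
|v|² = 36 + 225 = 261
proj_v u = (-12/261) · (6, 15) ≈ (-0.276, -0.690)

(-0.276, -0.690)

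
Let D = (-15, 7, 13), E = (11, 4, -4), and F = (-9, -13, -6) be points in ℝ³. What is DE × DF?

DE = (26, -3, -17)
DF = (6, -20, -19)
i: (-3)·(-19) - (-17)·(-20) = 57 - 340 = -283
j: (-17)·6 - 26·(-19) = -102 - (-494) = 392
k: 26·(-20) - (-3)·6 = -520 - (-18) = -502
DE × DF = (-283, 392, -502)

(-283, 392, -502)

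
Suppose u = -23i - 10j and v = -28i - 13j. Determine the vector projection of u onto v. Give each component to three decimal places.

u · v = (-23)·(-28) + (-10)·(-13) = 644 + 130 = 774
|v|² = 784 + 169 = 953
proj_v u = (774/953) · (-28, -13) ≈ (-22.741, -10.558)

(-22.741, -10.558)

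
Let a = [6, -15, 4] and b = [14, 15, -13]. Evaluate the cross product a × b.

(135, 134, 300)

i: (-15)·(-13) - 4·15 = 195 - 60 = 135
j: 4·14 - 6·(-13) = 56 - (-78) = 134
k: 6·15 - (-15)·14 = 90 - (-210) = 300
a × b = (135, 134, 300)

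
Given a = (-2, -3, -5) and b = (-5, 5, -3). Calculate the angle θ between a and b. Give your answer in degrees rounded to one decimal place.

a · b = (-2)·(-5) + (-3)·5 + (-5)·(-3) = 10 - 15 + 15 = 10
|a|² = 4 + 9 + 25 = 38,  |a| = √38 ≈ 6.164414
|b|² = 25 + 25 + 9 = 59,  |b| = √59 ≈ 7.681146
cos θ = 10 / (6.164414 · 7.681146) ≈ 0.21119
θ = arccos(0.21119) ≈ 77.8°

77.8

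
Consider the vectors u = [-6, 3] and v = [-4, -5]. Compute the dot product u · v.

9

u · v = (-6)·(-4) + 3·(-5) = 24 - 15 = 9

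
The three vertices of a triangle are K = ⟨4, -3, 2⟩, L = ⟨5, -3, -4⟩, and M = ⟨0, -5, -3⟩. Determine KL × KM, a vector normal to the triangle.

KL = (1, 0, -6)
KM = (-4, -2, -5)
i: 0·(-5) - (-6)·(-2) = 0 - 12 = -12
j: (-6)·(-4) - 1·(-5) = 24 - (-5) = 29
k: 1·(-2) - 0·(-4) = -2 - 0 = -2
KL × KM = (-12, 29, -2)

(-12, 29, -2)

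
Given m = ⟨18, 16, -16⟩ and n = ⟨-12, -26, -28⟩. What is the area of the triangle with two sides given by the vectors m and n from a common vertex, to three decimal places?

571.640

i: 16·(-28) - (-16)·(-26) = -448 - 416 = -864
j: (-16)·(-12) - 18·(-28) = 192 - (-504) = 696
k: 18·(-26) - 16·(-12) = -468 - (-192) = -276
m × n = (-864, 696, -276)
|m × n| = √((-864)² + 696² + (-276)²) = √1307088 ≈ 1143.2795
area = ½ · 1143.2795 ≈ 571.640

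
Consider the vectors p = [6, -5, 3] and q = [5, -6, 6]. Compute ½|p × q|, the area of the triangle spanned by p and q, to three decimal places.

i: (-5)·6 - 3·(-6) = -30 - (-18) = -12
j: 3·5 - 6·6 = 15 - 36 = -21
k: 6·(-6) - (-5)·5 = -36 - (-25) = -11
p × q = (-12, -21, -11)
|p × q| = √((-12)² + (-21)² + (-11)²) = √706 ≈ 26.5707
area = ½ · 26.5707 ≈ 13.285

13.285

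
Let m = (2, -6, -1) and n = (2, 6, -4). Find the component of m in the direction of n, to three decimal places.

m · n = 2·2 + (-6)·6 + (-1)·(-4) = 4 - 36 + 4 = -28
|n| = √(4 + 36 + 16) = √56 ≈ 7.4833
comp_n m = -28 / √56 ≈ -3.742

-3.742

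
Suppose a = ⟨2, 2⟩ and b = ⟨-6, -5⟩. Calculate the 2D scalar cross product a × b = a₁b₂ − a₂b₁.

2

2·(-5) - 2·(-6) = -10 - (-12) = 2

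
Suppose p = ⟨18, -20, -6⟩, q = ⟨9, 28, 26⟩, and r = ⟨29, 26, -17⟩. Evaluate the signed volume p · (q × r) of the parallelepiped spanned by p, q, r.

q × r:
i: 28·(-17) - 26·26 = -476 - 676 = -1152
j: 26·29 - 9·(-17) = 754 - (-153) = 907
k: 9·26 - 28·29 = 234 - 812 = -578
q × r = (-1152, 907, -578)
p · (q × r) = 18·(-1152) + (-20)·907 + (-6)·(-578) = -20736 - 18140 + 3468 = -35408

-35408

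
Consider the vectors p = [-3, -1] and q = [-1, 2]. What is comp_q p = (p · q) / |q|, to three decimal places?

0.447

p · q = (-3)·(-1) + (-1)·2 = 3 - 2 = 1
|q| = √(1 + 4) = √5 ≈ 2.2361
comp_q p = 1 / √5 ≈ 0.447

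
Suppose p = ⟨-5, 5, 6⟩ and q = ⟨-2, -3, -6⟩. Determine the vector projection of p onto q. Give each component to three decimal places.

p · q = (-5)·(-2) + 5·(-3) + 6·(-6) = 10 - 15 - 36 = -41
|q|² = 4 + 9 + 36 = 49
proj_q p = (-41/49) · (-2, -3, -6) ≈ (1.673, 2.510, 5.020)

(1.673, 2.510, 5.020)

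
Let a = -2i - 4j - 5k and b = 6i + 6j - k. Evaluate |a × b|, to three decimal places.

48.208

i: (-4)·(-1) - (-5)·6 = 4 - (-30) = 34
j: (-5)·6 - (-2)·(-1) = -30 - 2 = -32
k: (-2)·6 - (-4)·6 = -12 - (-24) = 12
a × b = (34, -32, 12)
|a × b| = √(34² + (-32)² + 12²) = √2324 ≈ 48.2079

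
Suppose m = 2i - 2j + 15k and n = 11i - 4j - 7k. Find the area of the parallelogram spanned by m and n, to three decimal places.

i: (-2)·(-7) - 15·(-4) = 14 - (-60) = 74
j: 15·11 - 2·(-7) = 165 - (-14) = 179
k: 2·(-4) - (-2)·11 = -8 - (-22) = 14
m × n = (74, 179, 14)
|m × n| = √(74² + 179² + 14²) = √37713 ≈ 194.1984

194.198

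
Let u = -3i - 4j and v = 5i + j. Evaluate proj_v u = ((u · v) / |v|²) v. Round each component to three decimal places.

(-3.654, -0.731)

u · v = (-3)·5 + (-4)·1 = -15 - 4 = -19
|v|² = 25 + 1 = 26
proj_v u = (-19/26) · (5, 1) ≈ (-3.654, -0.731)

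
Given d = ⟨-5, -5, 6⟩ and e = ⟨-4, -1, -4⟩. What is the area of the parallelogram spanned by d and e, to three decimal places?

i: (-5)·(-4) - 6·(-1) = 20 - (-6) = 26
j: 6·(-4) - (-5)·(-4) = -24 - 20 = -44
k: (-5)·(-1) - (-5)·(-4) = 5 - 20 = -15
d × e = (26, -44, -15)
|d × e| = √(26² + (-44)² + (-15)²) = √2837 ≈ 53.2635

53.263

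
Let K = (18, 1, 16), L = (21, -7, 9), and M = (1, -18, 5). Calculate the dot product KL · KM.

KL = L − K = (3, -8, -7)
KM = M − K = (-17, -19, -11)
KL · KM = 3·(-17) + (-8)·(-19) + (-7)·(-11) = -51 + 152 + 77 = 178

178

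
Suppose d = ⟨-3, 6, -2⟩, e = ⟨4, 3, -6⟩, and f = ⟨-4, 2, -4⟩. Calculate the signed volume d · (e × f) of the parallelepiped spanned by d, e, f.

200

e × f:
i: 3·(-4) - (-6)·2 = -12 - (-12) = 0
j: (-6)·(-4) - 4·(-4) = 24 - (-16) = 40
k: 4·2 - 3·(-4) = 8 - (-12) = 20
e × f = (0, 40, 20)
d · (e × f) = (-3)·0 + 6·40 + (-2)·20 = 0 + 240 - 40 = 200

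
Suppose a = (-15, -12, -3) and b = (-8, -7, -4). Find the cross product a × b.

(27, -36, 9)

i: (-12)·(-4) - (-3)·(-7) = 48 - 21 = 27
j: (-3)·(-8) - (-15)·(-4) = 24 - 60 = -36
k: (-15)·(-7) - (-12)·(-8) = 105 - 96 = 9
a × b = (27, -36, 9)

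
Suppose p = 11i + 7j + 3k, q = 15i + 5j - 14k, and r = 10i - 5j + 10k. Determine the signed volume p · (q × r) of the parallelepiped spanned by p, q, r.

q × r:
i: 5·10 - (-14)·(-5) = 50 - 70 = -20
j: (-14)·10 - 15·10 = -140 - 150 = -290
k: 15·(-5) - 5·10 = -75 - 50 = -125
q × r = (-20, -290, -125)
p · (q × r) = 11·(-20) + 7·(-290) + 3·(-125) = -220 - 2030 - 375 = -2625

-2625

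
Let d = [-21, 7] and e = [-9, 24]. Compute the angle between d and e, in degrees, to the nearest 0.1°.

d · e = (-21)·(-9) + 7·24 = 189 + 168 = 357
|d|² = 441 + 49 = 490,  |d| = √490 ≈ 22.135944
|e|² = 81 + 576 = 657,  |e| = √657 ≈ 25.632011
cos θ = 357 / (22.135944 · 25.632011) ≈ 0.62920
θ = arccos(0.62920) ≈ 51.0°

51.0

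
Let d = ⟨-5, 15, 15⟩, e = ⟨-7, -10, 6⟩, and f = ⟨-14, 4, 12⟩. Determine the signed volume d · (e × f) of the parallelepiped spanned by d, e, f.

-1800

e × f:
i: (-10)·12 - 6·4 = -120 - 24 = -144
j: 6·(-14) - (-7)·12 = -84 - (-84) = 0
k: (-7)·4 - (-10)·(-14) = -28 - 140 = -168
e × f = (-144, 0, -168)
d · (e × f) = (-5)·(-144) + 15·0 + 15·(-168) = 720 + 0 - 2520 = -1800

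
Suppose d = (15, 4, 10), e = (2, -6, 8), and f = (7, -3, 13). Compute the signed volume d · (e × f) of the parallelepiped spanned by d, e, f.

-330

e × f:
i: (-6)·13 - 8·(-3) = -78 - (-24) = -54
j: 8·7 - 2·13 = 56 - 26 = 30
k: 2·(-3) - (-6)·7 = -6 - (-42) = 36
e × f = (-54, 30, 36)
d · (e × f) = 15·(-54) + 4·30 + 10·36 = -810 + 120 + 360 = -330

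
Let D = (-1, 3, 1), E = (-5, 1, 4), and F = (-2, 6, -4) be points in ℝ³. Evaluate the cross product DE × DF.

DE = (-4, -2, 3)
DF = (-1, 3, -5)
i: (-2)·(-5) - 3·3 = 10 - 9 = 1
j: 3·(-1) - (-4)·(-5) = -3 - 20 = -23
k: (-4)·3 - (-2)·(-1) = -12 - 2 = -14
DE × DF = (1, -23, -14)

(1, -23, -14)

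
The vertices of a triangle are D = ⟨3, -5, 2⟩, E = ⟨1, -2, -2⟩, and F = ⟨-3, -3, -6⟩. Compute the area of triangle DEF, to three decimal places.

11.358

DE = (-2, 3, -4),  DF = (-6, 2, -8)
i: 3·(-8) - (-4)·2 = -24 - (-8) = -16
j: (-4)·(-6) - (-2)·(-8) = 24 - 16 = 8
k: (-2)·2 - 3·(-6) = -4 - (-18) = 14
DE × DF = (-16, 8, 14)
|DE × DF| = √516 ≈ 22.7156
area = ½ · 22.7156 ≈ 11.358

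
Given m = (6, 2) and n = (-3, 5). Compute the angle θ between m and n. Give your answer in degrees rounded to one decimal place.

m · n = 6·(-3) + 2·5 = -18 + 10 = -8
|m|² = 36 + 4 = 40,  |m| = √40 ≈ 6.324555
|n|² = 9 + 25 = 34,  |n| = √34 ≈ 5.830952
cos θ = -8 / (6.324555 · 5.830952) ≈ -0.21693
θ = arccos(-0.21693) ≈ 102.5°

102.5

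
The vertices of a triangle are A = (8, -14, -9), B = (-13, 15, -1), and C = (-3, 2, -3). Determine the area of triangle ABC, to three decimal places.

AB = (-21, 29, 8),  AC = (-11, 16, 6)
i: 29·6 - 8·16 = 174 - 128 = 46
j: 8·(-11) - (-21)·6 = -88 - (-126) = 38
k: (-21)·16 - 29·(-11) = -336 - (-319) = -17
AB × AC = (46, 38, -17)
|AB × AC| = √3849 ≈ 62.0403
area = ½ · 62.0403 ≈ 31.020

31.020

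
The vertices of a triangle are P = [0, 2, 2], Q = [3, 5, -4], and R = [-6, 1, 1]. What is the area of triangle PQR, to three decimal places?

PQ = (3, 3, -6),  PR = (-6, -1, -1)
i: 3·(-1) - (-6)·(-1) = -3 - 6 = -9
j: (-6)·(-6) - 3·(-1) = 36 - (-3) = 39
k: 3·(-1) - 3·(-6) = -3 - (-18) = 15
PQ × PR = (-9, 39, 15)
|PQ × PR| = √1827 ≈ 42.7434
area = ½ · 42.7434 ≈ 21.372

21.372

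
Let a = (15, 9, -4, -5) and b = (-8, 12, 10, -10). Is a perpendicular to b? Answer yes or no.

a · b = 15·(-8) + 9·12 + (-4)·10 + (-5)·(-10) = -120 + 108 - 40 + 50 = -2
Nonzero, so the vectors are not orthogonal.

no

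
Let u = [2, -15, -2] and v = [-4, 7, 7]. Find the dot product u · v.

u · v = 2·(-4) + (-15)·7 + (-2)·7 = -8 - 105 - 14 = -127

-127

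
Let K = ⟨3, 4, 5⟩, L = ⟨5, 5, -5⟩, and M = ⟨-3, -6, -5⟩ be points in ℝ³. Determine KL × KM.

(-110, 80, -14)

KL = (2, 1, -10)
KM = (-6, -10, -10)
i: 1·(-10) - (-10)·(-10) = -10 - 100 = -110
j: (-10)·(-6) - 2·(-10) = 60 - (-20) = 80
k: 2·(-10) - 1·(-6) = -20 - (-6) = -14
KL × KM = (-110, 80, -14)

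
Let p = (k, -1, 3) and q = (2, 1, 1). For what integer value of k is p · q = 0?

-1

p · q = k·2 + (-1)·1 + 3·1 = 2 + 2k
Set equal to 0: 2k = -2, so k = -1.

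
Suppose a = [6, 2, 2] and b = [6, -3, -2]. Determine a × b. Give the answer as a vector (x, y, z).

(2, 24, -30)

i: 2·(-2) - 2·(-3) = -4 - (-6) = 2
j: 2·6 - 6·(-2) = 12 - (-12) = 24
k: 6·(-3) - 2·6 = -18 - 12 = -30
a × b = (2, 24, -30)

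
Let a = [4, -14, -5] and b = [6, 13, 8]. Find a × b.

i: (-14)·8 - (-5)·13 = -112 - (-65) = -47
j: (-5)·6 - 4·8 = -30 - 32 = -62
k: 4·13 - (-14)·6 = 52 - (-84) = 136
a × b = (-47, -62, 136)

(-47, -62, 136)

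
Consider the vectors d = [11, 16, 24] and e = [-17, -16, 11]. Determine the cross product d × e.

i: 16·11 - 24·(-16) = 176 - (-384) = 560
j: 24·(-17) - 11·11 = -408 - 121 = -529
k: 11·(-16) - 16·(-17) = -176 - (-272) = 96
d × e = (560, -529, 96)

(560, -529, 96)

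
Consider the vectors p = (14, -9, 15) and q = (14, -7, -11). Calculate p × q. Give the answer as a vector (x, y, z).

(204, 364, 28)

i: (-9)·(-11) - 15·(-7) = 99 - (-105) = 204
j: 15·14 - 14·(-11) = 210 - (-154) = 364
k: 14·(-7) - (-9)·14 = -98 - (-126) = 28
p × q = (204, 364, 28)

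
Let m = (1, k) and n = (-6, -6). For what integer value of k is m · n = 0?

m · n = 1·(-6) + k·(-6) = -6 - 6k
Set equal to 0: -6k = 6, so k = -1.

-1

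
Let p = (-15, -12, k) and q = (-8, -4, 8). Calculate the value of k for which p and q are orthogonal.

p · q = (-15)·(-8) + (-12)·(-4) + k·8 = 168 + 8k
Set equal to 0: 8k = -168, so k = -21.

-21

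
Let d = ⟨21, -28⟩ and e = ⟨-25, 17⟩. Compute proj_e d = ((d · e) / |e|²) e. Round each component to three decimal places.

d · e = 21·(-25) + (-28)·17 = -525 - 476 = -1001
|e|² = 625 + 289 = 914
proj_e d = (-1001/914) · (-25, 17) ≈ (27.380, -18.618)

(27.380, -18.618)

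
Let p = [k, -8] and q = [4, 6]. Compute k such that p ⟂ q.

12

p · q = k·4 + (-8)·6 = -48 + 4k
Set equal to 0: 4k = 48, so k = 12.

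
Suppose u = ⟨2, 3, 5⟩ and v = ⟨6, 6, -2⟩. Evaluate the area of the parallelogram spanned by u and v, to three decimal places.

i: 3·(-2) - 5·6 = -6 - 30 = -36
j: 5·6 - 2·(-2) = 30 - (-4) = 34
k: 2·6 - 3·6 = 12 - 18 = -6
u × v = (-36, 34, -6)
|u × v| = √((-36)² + 34² + (-6)²) = √2488 ≈ 49.8799

49.880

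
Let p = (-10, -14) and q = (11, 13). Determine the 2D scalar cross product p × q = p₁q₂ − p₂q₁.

24

(-10)·13 - (-14)·11 = -130 - (-154) = 24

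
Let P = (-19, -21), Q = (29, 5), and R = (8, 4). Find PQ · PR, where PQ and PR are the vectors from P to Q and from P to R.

1946

PQ = Q − P = (48, 26)
PR = R − P = (27, 25)
PQ · PR = 48·27 + 26·25 = 1296 + 650 = 1946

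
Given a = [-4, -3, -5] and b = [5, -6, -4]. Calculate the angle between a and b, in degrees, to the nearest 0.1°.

73.1

a · b = (-4)·5 + (-3)·(-6) + (-5)·(-4) = -20 + 18 + 20 = 18
|a|² = 16 + 9 + 25 = 50,  |a| = √50 ≈ 7.071068
|b|² = 25 + 36 + 16 = 77,  |b| = √77 ≈ 8.774964
cos θ = 18 / (7.071068 · 8.774964) ≈ 0.29010
θ = arccos(0.29010) ≈ 73.1°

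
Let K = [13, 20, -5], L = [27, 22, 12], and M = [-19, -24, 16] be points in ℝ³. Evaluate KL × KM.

KL = (14, 2, 17)
KM = (-32, -44, 21)
i: 2·21 - 17·(-44) = 42 - (-748) = 790
j: 17·(-32) - 14·21 = -544 - 294 = -838
k: 14·(-44) - 2·(-32) = -616 - (-64) = -552
KL × KM = (790, -838, -552)

(790, -838, -552)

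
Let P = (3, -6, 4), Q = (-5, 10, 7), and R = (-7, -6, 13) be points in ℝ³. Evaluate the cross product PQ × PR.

PQ = (-8, 16, 3)
PR = (-10, 0, 9)
i: 16·9 - 3·0 = 144 - 0 = 144
j: 3·(-10) - (-8)·9 = -30 - (-72) = 42
k: (-8)·0 - 16·(-10) = 0 - (-160) = 160
PQ × PR = (144, 42, 160)

(144, 42, 160)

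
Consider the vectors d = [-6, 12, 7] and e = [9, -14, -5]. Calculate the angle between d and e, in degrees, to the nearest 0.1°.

d · e = (-6)·9 + 12·(-14) + 7·(-5) = -54 - 168 - 35 = -257
|d|² = 36 + 144 + 49 = 229,  |d| = √229 ≈ 15.132746
|e|² = 81 + 196 + 25 = 302,  |e| = √302 ≈ 17.378147
cos θ = -257 / (15.132746 · 17.378147) ≈ -0.97726
θ = arccos(-0.97726) ≈ 167.8°

167.8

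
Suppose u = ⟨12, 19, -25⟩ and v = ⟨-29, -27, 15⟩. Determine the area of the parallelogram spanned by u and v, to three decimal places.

i: 19·15 - (-25)·(-27) = 285 - 675 = -390
j: (-25)·(-29) - 12·15 = 725 - 180 = 545
k: 12·(-27) - 19·(-29) = -324 - (-551) = 227
u × v = (-390, 545, 227)
|u × v| = √((-390)² + 545² + 227²) = √500654 ≈ 707.5691

707.569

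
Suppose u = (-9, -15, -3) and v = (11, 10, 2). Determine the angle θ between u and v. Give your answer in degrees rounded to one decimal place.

163.3

u · v = (-9)·11 + (-15)·10 + (-3)·2 = -99 - 150 - 6 = -255
|u|² = 81 + 225 + 9 = 315,  |u| = √315 ≈ 17.748239
|v|² = 121 + 100 + 4 = 225,  |v| = √225 ≈ 15.000000
cos θ = -255 / (17.748239 · 15.000000) ≈ -0.95784
θ = arccos(-0.95784) ≈ 163.3°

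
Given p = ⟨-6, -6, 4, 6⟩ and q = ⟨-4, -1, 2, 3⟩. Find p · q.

p · q = (-6)·(-4) + (-6)·(-1) + 4·2 + 6·3 = 24 + 6 + 8 + 18 = 56

56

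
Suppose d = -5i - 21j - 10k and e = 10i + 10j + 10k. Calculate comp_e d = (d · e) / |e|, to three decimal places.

d · e = (-5)·10 + (-21)·10 + (-10)·10 = -50 - 210 - 100 = -360
|e| = √(100 + 100 + 100) = √300 ≈ 17.3205
comp_e d = -360 / √300 ≈ -20.785

-20.785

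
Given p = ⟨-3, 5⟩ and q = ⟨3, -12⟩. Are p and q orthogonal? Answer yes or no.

no

p · q = (-3)·3 + 5·(-12) = -9 - 60 = -69
Nonzero, so the vectors are not orthogonal.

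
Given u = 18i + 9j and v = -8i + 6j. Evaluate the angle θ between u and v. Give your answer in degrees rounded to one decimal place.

116.6

u · v = 18·(-8) + 9·6 = -144 + 54 = -90
|u|² = 324 + 81 = 405,  |u| = √405 ≈ 20.124612
|v|² = 64 + 36 = 100,  |v| = √100 ≈ 10.000000
cos θ = -90 / (20.124612 · 10.000000) ≈ -0.44721
θ = arccos(-0.44721) ≈ 116.6°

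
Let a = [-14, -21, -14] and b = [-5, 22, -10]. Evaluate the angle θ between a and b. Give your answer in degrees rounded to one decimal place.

a · b = (-14)·(-5) + (-21)·22 + (-14)·(-10) = 70 - 462 + 140 = -252
|a|² = 196 + 441 + 196 = 833,  |a| = √833 ≈ 28.861739
|b|² = 25 + 484 + 100 = 609,  |b| = √609 ≈ 24.677925
cos θ = -252 / (28.861739 · 24.677925) ≈ -0.35381
θ = arccos(-0.35381) ≈ 110.7°

110.7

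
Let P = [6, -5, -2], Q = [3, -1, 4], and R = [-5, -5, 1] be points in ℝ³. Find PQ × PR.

(12, -57, 44)

PQ = (-3, 4, 6)
PR = (-11, 0, 3)
i: 4·3 - 6·0 = 12 - 0 = 12
j: 6·(-11) - (-3)·3 = -66 - (-9) = -57
k: (-3)·0 - 4·(-11) = 0 - (-44) = 44
PQ × PR = (12, -57, 44)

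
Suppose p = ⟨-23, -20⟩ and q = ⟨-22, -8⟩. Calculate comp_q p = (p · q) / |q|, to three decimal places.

p · q = (-23)·(-22) + (-20)·(-8) = 506 + 160 = 666
|q| = √(484 + 64) = √548 ≈ 23.4094
comp_q p = 666 / √548 ≈ 28.450

28.450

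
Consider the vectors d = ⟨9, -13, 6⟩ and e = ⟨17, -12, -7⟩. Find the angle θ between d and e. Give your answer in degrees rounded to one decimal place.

d · e = 9·17 + (-13)·(-12) + 6·(-7) = 153 + 156 - 42 = 267
|d|² = 81 + 169 + 36 = 286,  |d| = √286 ≈ 16.911535
|e|² = 289 + 144 + 49 = 482,  |e| = √482 ≈ 21.954498
cos θ = 267 / (16.911535 · 21.954498) ≈ 0.71913
θ = arccos(0.71913) ≈ 44.0°

44.0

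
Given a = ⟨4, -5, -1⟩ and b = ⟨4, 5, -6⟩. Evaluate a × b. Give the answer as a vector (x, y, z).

i: (-5)·(-6) - (-1)·5 = 30 - (-5) = 35
j: (-1)·4 - 4·(-6) = -4 - (-24) = 20
k: 4·5 - (-5)·4 = 20 - (-20) = 40
a × b = (35, 20, 40)

(35, 20, 40)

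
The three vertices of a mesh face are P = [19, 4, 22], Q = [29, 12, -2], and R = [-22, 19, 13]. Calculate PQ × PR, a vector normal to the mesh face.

(288, 1074, 478)

PQ = (10, 8, -24)
PR = (-41, 15, -9)
i: 8·(-9) - (-24)·15 = -72 - (-360) = 288
j: (-24)·(-41) - 10·(-9) = 984 - (-90) = 1074
k: 10·15 - 8·(-41) = 150 - (-328) = 478
PQ × PR = (288, 1074, 478)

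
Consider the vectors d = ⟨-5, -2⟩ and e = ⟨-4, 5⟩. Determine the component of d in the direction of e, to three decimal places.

1.562

d · e = (-5)·(-4) + (-2)·5 = 20 - 10 = 10
|e| = √(16 + 25) = √41 ≈ 6.4031
comp_e d = 10 / √41 ≈ 1.562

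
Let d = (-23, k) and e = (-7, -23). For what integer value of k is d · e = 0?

d · e = (-23)·(-7) + k·(-23) = 161 - 23k
Set equal to 0: -23k = -161, so k = 7.

7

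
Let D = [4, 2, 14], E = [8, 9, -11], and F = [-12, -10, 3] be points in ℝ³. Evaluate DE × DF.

(-377, 444, 64)

DE = (4, 7, -25)
DF = (-16, -12, -11)
i: 7·(-11) - (-25)·(-12) = -77 - 300 = -377
j: (-25)·(-16) - 4·(-11) = 400 - (-44) = 444
k: 4·(-12) - 7·(-16) = -48 - (-112) = 64
DE × DF = (-377, 444, 64)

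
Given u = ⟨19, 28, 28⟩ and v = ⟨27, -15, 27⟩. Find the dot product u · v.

849

u · v = 19·27 + 28·(-15) + 28·27 = 513 - 420 + 756 = 849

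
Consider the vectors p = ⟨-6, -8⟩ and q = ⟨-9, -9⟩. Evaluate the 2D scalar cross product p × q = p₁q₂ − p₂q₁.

-18

(-6)·(-9) - (-8)·(-9) = 54 - 72 = -18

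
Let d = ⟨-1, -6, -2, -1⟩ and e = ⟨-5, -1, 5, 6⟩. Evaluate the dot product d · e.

d · e = (-1)·(-5) + (-6)·(-1) + (-2)·5 + (-1)·6 = 5 + 6 - 10 - 6 = -5

-5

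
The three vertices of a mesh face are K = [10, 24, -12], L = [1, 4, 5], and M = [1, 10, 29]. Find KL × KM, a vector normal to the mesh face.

KL = (-9, -20, 17)
KM = (-9, -14, 41)
i: (-20)·41 - 17·(-14) = -820 - (-238) = -582
j: 17·(-9) - (-9)·41 = -153 - (-369) = 216
k: (-9)·(-14) - (-20)·(-9) = 126 - 180 = -54
KL × KM = (-582, 216, -54)

(-582, 216, -54)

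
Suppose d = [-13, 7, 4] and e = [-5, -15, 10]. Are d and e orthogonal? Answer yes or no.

yes

d · e = (-13)·(-5) + 7·(-15) + 4·10 = 65 - 105 + 40 = 0
Zero, so the vectors are orthogonal.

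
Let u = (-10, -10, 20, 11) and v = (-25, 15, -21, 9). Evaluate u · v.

u · v = (-10)·(-25) + (-10)·15 + 20·(-21) + 11·9 = 250 - 150 - 420 + 99 = -221

-221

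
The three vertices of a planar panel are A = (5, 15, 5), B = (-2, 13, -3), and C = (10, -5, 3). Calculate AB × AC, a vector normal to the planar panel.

AB = (-7, -2, -8)
AC = (5, -20, -2)
i: (-2)·(-2) - (-8)·(-20) = 4 - 160 = -156
j: (-8)·5 - (-7)·(-2) = -40 - 14 = -54
k: (-7)·(-20) - (-2)·5 = 140 - (-10) = 150
AB × AC = (-156, -54, 150)

(-156, -54, 150)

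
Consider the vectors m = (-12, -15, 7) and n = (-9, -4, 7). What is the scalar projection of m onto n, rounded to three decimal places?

17.959

m · n = (-12)·(-9) + (-15)·(-4) + 7·7 = 108 + 60 + 49 = 217
|n| = √(81 + 16 + 49) = √146 ≈ 12.0830
comp_n m = 217 / √146 ≈ 17.959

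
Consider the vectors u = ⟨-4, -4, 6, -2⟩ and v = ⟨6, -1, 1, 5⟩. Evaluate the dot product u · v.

-24

u · v = (-4)·6 + (-4)·(-1) + 6·1 + (-2)·5 = -24 + 4 + 6 - 10 = -24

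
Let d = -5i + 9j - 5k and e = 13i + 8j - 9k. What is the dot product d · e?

52

d · e = (-5)·13 + 9·8 + (-5)·(-9) = -65 + 72 + 45 = 52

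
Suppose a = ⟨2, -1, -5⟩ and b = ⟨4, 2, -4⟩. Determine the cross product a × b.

(14, -12, 8)

i: (-1)·(-4) - (-5)·2 = 4 - (-10) = 14
j: (-5)·4 - 2·(-4) = -20 - (-8) = -12
k: 2·2 - (-1)·4 = 4 - (-4) = 8
a × b = (14, -12, 8)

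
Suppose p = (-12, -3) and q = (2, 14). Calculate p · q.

-66

p · q = (-12)·2 + (-3)·14 = -24 - 42 = -66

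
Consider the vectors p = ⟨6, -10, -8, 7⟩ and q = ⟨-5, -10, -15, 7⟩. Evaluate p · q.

p · q = 6·(-5) + (-10)·(-10) + (-8)·(-15) + 7·7 = -30 + 100 + 120 + 49 = 239

239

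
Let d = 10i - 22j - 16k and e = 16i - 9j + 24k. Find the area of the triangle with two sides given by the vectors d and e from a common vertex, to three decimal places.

i: (-22)·24 - (-16)·(-9) = -528 - 144 = -672
j: (-16)·16 - 10·24 = -256 - 240 = -496
k: 10·(-9) - (-22)·16 = -90 - (-352) = 262
d × e = (-672, -496, 262)
|d × e| = √((-672)² + (-496)² + 262²) = √766244 ≈ 875.3536
area = ½ · 875.3536 ≈ 437.677

437.677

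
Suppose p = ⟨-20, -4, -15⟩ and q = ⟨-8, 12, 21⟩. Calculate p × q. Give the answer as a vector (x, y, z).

i: (-4)·21 - (-15)·12 = -84 - (-180) = 96
j: (-15)·(-8) - (-20)·21 = 120 - (-420) = 540
k: (-20)·12 - (-4)·(-8) = -240 - 32 = -272
p × q = (96, 540, -272)

(96, 540, -272)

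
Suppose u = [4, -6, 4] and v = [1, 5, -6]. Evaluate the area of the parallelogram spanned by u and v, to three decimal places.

41.425

i: (-6)·(-6) - 4·5 = 36 - 20 = 16
j: 4·1 - 4·(-6) = 4 - (-24) = 28
k: 4·5 - (-6)·1 = 20 - (-6) = 26
u × v = (16, 28, 26)
|u × v| = √(16² + 28² + 26²) = √1716 ≈ 41.4246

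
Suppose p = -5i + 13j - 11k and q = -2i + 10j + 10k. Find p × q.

(240, 72, -24)

i: 13·10 - (-11)·10 = 130 - (-110) = 240
j: (-11)·(-2) - (-5)·10 = 22 - (-50) = 72
k: (-5)·10 - 13·(-2) = -50 - (-26) = -24
p × q = (240, 72, -24)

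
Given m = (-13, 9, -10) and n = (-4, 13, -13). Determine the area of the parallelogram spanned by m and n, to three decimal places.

185.739

i: 9·(-13) - (-10)·13 = -117 - (-130) = 13
j: (-10)·(-4) - (-13)·(-13) = 40 - 169 = -129
k: (-13)·13 - 9·(-4) = -169 - (-36) = -133
m × n = (13, -129, -133)
|m × n| = √(13² + (-129)² + (-133)²) = √34499 ≈ 185.7391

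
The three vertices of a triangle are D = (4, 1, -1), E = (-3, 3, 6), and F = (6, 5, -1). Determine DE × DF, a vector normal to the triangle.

(-28, 14, -32)

DE = (-7, 2, 7)
DF = (2, 4, 0)
i: 2·0 - 7·4 = 0 - 28 = -28
j: 7·2 - (-7)·0 = 14 - 0 = 14
k: (-7)·4 - 2·2 = -28 - 4 = -32
DE × DF = (-28, 14, -32)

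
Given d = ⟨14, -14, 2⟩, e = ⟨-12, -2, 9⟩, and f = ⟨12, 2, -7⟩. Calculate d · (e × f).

-392

e × f:
i: (-2)·(-7) - 9·2 = 14 - 18 = -4
j: 9·12 - (-12)·(-7) = 108 - 84 = 24
k: (-12)·2 - (-2)·12 = -24 - (-24) = 0
e × f = (-4, 24, 0)
d · (e × f) = 14·(-4) + (-14)·24 + 2·0 = -56 - 336 + 0 = -392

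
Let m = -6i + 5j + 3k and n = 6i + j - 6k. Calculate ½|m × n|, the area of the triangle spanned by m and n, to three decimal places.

26.024

i: 5·(-6) - 3·1 = -30 - 3 = -33
j: 3·6 - (-6)·(-6) = 18 - 36 = -18
k: (-6)·1 - 5·6 = -6 - 30 = -36
m × n = (-33, -18, -36)
|m × n| = √((-33)² + (-18)² + (-36)²) = √2709 ≈ 52.0481
area = ½ · 52.0481 ≈ 26.024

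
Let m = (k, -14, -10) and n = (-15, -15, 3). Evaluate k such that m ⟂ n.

12

m · n = k·(-15) + (-14)·(-15) + (-10)·3 = 180 - 15k
Set equal to 0: -15k = -180, so k = 12.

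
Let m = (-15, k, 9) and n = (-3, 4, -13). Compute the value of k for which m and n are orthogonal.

18

m · n = (-15)·(-3) + k·4 + 9·(-13) = -72 + 4k
Set equal to 0: 4k = 72, so k = 18.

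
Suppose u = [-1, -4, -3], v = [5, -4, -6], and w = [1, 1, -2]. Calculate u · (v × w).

-57

v × w:
i: (-4)·(-2) - (-6)·1 = 8 - (-6) = 14
j: (-6)·1 - 5·(-2) = -6 - (-10) = 4
k: 5·1 - (-4)·1 = 5 - (-4) = 9
v × w = (14, 4, 9)
u · (v × w) = (-1)·14 + (-4)·4 + (-3)·9 = -14 - 16 - 27 = -57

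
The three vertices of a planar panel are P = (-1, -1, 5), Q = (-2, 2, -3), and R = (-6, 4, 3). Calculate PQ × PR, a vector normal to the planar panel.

PQ = (-1, 3, -8)
PR = (-5, 5, -2)
i: 3·(-2) - (-8)·5 = -6 - (-40) = 34
j: (-8)·(-5) - (-1)·(-2) = 40 - 2 = 38
k: (-1)·5 - 3·(-5) = -5 - (-15) = 10
PQ × PR = (34, 38, 10)

(34, 38, 10)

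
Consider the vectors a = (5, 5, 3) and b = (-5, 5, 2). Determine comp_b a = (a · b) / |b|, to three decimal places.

0.816

a · b = 5·(-5) + 5·5 + 3·2 = -25 + 25 + 6 = 6
|b| = √(25 + 25 + 4) = √54 ≈ 7.3485
comp_b a = 6 / √54 ≈ 0.816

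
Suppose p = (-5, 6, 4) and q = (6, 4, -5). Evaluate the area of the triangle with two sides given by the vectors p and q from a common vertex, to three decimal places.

i: 6·(-5) - 4·4 = -30 - 16 = -46
j: 4·6 - (-5)·(-5) = 24 - 25 = -1
k: (-5)·4 - 6·6 = -20 - 36 = -56
p × q = (-46, -1, -56)
|p × q| = √((-46)² + (-1)² + (-56)²) = √5253 ≈ 72.4776
area = ½ · 72.4776 ≈ 36.239

36.239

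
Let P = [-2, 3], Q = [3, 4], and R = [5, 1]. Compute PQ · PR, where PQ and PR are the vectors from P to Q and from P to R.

PQ = Q − P = (5, 1)
PR = R − P = (7, -2)
PQ · PR = 5·7 + 1·(-2) = 35 - 2 = 33

33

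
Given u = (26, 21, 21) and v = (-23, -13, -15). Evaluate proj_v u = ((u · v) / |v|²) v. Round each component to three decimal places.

u · v = 26·(-23) + 21·(-13) + 21·(-15) = -598 - 273 - 315 = -1186
|v|² = 529 + 169 + 225 = 923
proj_v u = (-1186/923) · (-23, -13, -15) ≈ (29.554, 16.704, 19.274)

(29.554, 16.704, 19.274)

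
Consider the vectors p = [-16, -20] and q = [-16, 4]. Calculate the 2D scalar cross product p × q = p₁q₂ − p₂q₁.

(-16)·4 - (-20)·(-16) = -64 - 320 = -384

-384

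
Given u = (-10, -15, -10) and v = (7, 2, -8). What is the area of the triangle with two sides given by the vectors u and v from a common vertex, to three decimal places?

111.046

i: (-15)·(-8) - (-10)·2 = 120 - (-20) = 140
j: (-10)·7 - (-10)·(-8) = -70 - 80 = -150
k: (-10)·2 - (-15)·7 = -20 - (-105) = 85
u × v = (140, -150, 85)
|u × v| = √(140² + (-150)² + 85²) = √49325 ≈ 222.0923
area = ½ · 222.0923 ≈ 111.046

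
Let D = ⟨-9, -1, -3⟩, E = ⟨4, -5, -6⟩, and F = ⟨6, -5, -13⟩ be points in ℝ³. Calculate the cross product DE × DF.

DE = (13, -4, -3)
DF = (15, -4, -10)
i: (-4)·(-10) - (-3)·(-4) = 40 - 12 = 28
j: (-3)·15 - 13·(-10) = -45 - (-130) = 85
k: 13·(-4) - (-4)·15 = -52 - (-60) = 8
DE × DF = (28, 85, 8)

(28, 85, 8)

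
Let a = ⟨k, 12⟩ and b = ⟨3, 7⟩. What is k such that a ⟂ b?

-28

a · b = k·3 + 12·7 = 84 + 3k
Set equal to 0: 3k = -84, so k = -28.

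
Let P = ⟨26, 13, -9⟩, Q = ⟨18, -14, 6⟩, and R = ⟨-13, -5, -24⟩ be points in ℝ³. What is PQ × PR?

(675, -705, -909)

PQ = (-8, -27, 15)
PR = (-39, -18, -15)
i: (-27)·(-15) - 15·(-18) = 405 - (-270) = 675
j: 15·(-39) - (-8)·(-15) = -585 - 120 = -705
k: (-8)·(-18) - (-27)·(-39) = 144 - 1053 = -909
PQ × PR = (675, -705, -909)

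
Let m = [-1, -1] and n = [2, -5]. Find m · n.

3

m · n = (-1)·2 + (-1)·(-5) = -2 + 5 = 3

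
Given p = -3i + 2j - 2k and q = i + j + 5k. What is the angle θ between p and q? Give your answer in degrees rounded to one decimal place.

p · q = (-3)·1 + 2·1 + (-2)·5 = -3 + 2 - 10 = -11
|p|² = 9 + 4 + 4 = 17,  |p| = √17 ≈ 4.123106
|q|² = 1 + 1 + 25 = 27,  |q| = √27 ≈ 5.196152
cos θ = -11 / (4.123106 · 5.196152) ≈ -0.51344
θ = arccos(-0.51344) ≈ 120.9°

120.9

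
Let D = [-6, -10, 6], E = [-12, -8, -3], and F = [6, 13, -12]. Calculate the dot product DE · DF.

136

DE = E − D = (-6, 2, -9)
DF = F − D = (12, 23, -18)
DE · DF = (-6)·12 + 2·23 + (-9)·(-18) = -72 + 46 + 162 = 136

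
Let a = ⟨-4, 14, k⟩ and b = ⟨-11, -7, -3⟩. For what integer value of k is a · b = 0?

-18

a · b = (-4)·(-11) + 14·(-7) + k·(-3) = -54 - 3k
Set equal to 0: -3k = 54, so k = -18.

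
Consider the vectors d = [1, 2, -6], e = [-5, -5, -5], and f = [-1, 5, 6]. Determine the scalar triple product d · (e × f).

245

e × f:
i: (-5)·6 - (-5)·5 = -30 - (-25) = -5
j: (-5)·(-1) - (-5)·6 = 5 - (-30) = 35
k: (-5)·5 - (-5)·(-1) = -25 - 5 = -30
e × f = (-5, 35, -30)
d · (e × f) = 1·(-5) + 2·35 + (-6)·(-30) = -5 + 70 + 180 = 245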